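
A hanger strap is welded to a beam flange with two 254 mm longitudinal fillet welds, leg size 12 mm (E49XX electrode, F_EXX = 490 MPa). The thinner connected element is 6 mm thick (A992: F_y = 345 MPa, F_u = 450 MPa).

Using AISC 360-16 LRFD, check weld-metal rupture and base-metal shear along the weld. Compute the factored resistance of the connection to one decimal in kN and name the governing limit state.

Weld metal: throat = 0.707×12 = 8.484 mm, L = 2×254 = 508 mm. φR_n = 0.75 × 0.6 × 490 × 8.484 × 508 = 950.3 kN.
Base metal shear (6 mm plate): yield φR_n = 1.0×0.6×345×6×508 = 630.9 kN; rupture φR_n = 0.75×0.6×450×6×508 = 617.2 kN; take 617.2 kN (rupture).
Governing: min(950.3, 617.2) = 617.2 kN → base-metal shear.

617.2 kN (base-metal shear governs)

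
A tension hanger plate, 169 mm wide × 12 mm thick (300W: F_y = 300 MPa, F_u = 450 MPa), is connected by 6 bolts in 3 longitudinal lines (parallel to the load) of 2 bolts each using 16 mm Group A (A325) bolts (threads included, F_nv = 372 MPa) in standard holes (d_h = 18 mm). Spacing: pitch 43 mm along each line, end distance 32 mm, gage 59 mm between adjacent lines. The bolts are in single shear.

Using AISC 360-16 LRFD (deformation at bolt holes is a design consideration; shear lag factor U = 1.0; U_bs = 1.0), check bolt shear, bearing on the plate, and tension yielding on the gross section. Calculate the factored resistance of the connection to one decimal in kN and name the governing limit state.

336.6 kN (bolt shear governs)

Bolt shear: A_b = π(16)²/4 = 201.06 mm². φR_n = 0.75 × 372 × 201.06 × 6 × 1 = 336.6 kN.
Bearing (12 mm plate, F_u = 450 MPa): end bolts L_c = 32 − 18/2 = 23, R_n = min(1.2×23×12×450, 2.4×16×12×450) = 149.04 kN/bolt; interior L_c = 43 − 18 = 25, R_n = 162 kN/bolt. φR_n = 0.75 × (3×149.04 + 3×162) = 699.8 kN.
Tension yield (gross): A_g = 169×12 = 2028 mm². φR_n = 0.90 × 300 × 2028 = 547.6 kN.
Governing: min(336.6, 699.8, 547.6) = 336.6 kN → bolt shear.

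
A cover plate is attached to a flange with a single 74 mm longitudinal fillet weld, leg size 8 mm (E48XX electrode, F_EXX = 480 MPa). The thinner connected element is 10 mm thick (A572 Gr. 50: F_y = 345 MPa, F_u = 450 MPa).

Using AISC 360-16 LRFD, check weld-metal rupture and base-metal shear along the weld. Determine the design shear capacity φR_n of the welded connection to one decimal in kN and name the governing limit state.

Weld metal: throat = 0.707×8 = 5.656 mm, L = 74 mm. φR_n = 0.75 × 0.6 × 480 × 5.656 × 74 = 90.4 kN.
Base metal shear (10 mm plate): yield φR_n = 1.0×0.6×345×10×74 = 153.2 kN; rupture φR_n = 0.75×0.6×450×10×74 = 149.9 kN; take 149.9 kN (rupture).
Governing: min(90.4, 149.9) = 90.4 kN → weld metal.

90.4 kN (weld metal governs)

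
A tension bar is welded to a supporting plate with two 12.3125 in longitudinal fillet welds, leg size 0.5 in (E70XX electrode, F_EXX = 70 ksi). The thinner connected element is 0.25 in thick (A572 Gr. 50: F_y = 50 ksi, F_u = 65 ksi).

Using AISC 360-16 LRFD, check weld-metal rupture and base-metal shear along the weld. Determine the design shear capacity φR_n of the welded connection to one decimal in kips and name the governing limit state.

180.1 kips (base-metal shear governs)

Weld metal: throat = 0.707×0.5 = 0.3535 in, L = 2×12.3125 = 24.625 in. φR_n = 0.75 × 0.6 × 70 × 0.3535 × 24.625 = 274.2 kips.
Base metal shear (0.25 in plate): yield φR_n = 1.0×0.6×50×0.25×24.625 = 184.7 kips; rupture φR_n = 0.75×0.6×65×0.25×24.625 = 180.1 kips; take 180.1 kips (rupture).
Governing: min(274.2, 180.1) = 180.1 kips → base-metal shear.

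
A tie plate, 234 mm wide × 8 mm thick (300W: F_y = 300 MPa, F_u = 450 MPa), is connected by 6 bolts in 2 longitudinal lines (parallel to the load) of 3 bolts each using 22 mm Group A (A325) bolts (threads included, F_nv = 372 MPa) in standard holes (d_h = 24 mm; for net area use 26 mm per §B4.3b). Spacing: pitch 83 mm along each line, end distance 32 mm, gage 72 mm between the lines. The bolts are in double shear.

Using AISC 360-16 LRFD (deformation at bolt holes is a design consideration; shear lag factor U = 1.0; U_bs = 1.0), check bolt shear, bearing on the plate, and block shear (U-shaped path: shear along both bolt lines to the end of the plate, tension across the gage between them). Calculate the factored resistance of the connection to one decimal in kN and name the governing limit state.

551.9 kN (block shear governs)

Bolt shear: A_b = π(22)²/4 = 380.13 mm². φR_n = 0.75 × 372 × 380.13 × 6 × 2 = 1272.7 kN.
Bearing (8 mm plate, F_u = 450 MPa): end bolts L_c = 32 − 24/2 = 20, R_n = min(1.2×20×8×450, 2.4×22×8×450) = 86.4 kN/bolt; interior L_c = 83 − 24 = 59, R_n = 190.08 kN/bolt. φR_n = 0.75 × (2×86.4 + 4×190.08) = 699.8 kN.
Block shear: shear path 2×[32+2×83] = 2×198 mm, A_gv = 3168, A_nv = 2×(198 − 2.5×26)×8 = 2128 mm²; tension across gage: (72 − 1×26)×8 = 368 mm². R_n = min(0.6×450×2128, 0.6×300×3168) + 1.0×450×368 = min(574.56, 570.24) + 165.6 = 735.84 kN. φR_n = 0.75 × 735.84 = 551.9 kN.
Governing: min(1272.7, 699.8, 551.9) = 551.9 kN → block shear.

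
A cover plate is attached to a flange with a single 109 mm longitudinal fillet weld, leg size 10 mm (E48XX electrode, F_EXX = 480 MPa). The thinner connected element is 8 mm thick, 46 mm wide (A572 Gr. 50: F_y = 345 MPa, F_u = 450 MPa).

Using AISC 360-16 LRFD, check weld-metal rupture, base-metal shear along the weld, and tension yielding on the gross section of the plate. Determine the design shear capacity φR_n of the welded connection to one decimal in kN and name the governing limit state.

114.3 kN (gross-section yield governs)

Weld metal: throat = 0.707×10 = 7.07 mm, L = 109 mm. φR_n = 0.75 × 0.6 × 480 × 7.07 × 109 = 166.5 kN.
Base metal shear (8 mm plate): yield φR_n = 1.0×0.6×345×8×109 = 180.5 kN; rupture φR_n = 0.75×0.6×450×8×109 = 176.6 kN; take 176.6 kN (rupture).
Tension yield (gross): A_g = 46×8 = 368 mm². φR_n = 0.90 × 345 × 368 = 114.3 kN.
Governing: min(166.5, 176.6, 114.3) = 114.3 kN → gross-section yield.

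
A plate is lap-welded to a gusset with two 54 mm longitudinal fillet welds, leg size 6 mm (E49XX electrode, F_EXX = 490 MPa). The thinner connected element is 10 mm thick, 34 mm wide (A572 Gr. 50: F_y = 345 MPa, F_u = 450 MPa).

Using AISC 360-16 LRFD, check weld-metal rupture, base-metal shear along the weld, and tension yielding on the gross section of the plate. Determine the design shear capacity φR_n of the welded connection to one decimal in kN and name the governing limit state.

101.0 kN (weld metal governs)

Weld metal: throat = 0.707×6 = 4.242 mm, L = 2×54 = 108 mm. φR_n = 0.75 × 0.6 × 490 × 4.242 × 108 = 101.0 kN.
Base metal shear (10 mm plate): yield φR_n = 1.0×0.6×345×10×108 = 223.6 kN; rupture φR_n = 0.75×0.6×450×10×108 = 218.7 kN; take 218.7 kN (rupture).
Tension yield (gross): A_g = 34×10 = 340 mm². φR_n = 0.90 × 345 × 340 = 105.6 kN.
Governing: min(101.0, 218.7, 105.6) = 101.0 kN → weld metal.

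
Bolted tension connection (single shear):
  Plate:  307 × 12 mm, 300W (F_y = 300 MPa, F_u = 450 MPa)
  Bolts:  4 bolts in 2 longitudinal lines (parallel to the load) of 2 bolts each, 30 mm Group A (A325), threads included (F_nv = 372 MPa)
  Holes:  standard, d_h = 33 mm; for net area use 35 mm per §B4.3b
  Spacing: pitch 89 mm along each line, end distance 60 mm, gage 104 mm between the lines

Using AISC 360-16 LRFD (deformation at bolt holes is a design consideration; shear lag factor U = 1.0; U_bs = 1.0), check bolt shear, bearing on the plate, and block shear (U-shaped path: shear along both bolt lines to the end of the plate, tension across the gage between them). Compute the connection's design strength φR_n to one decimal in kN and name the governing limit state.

748.4 kN (block shear governs)

Bolt shear: A_b = π(30)²/4 = 706.86 mm². φR_n = 0.75 × 372 × 706.86 × 4 × 1 = 788.9 kN.
Bearing (12 mm plate, F_u = 450 MPa): end bolts L_c = 60 − 33/2 = 43.5, R_n = min(1.2×43.5×12×450, 2.4×30×12×450) = 281.88 kN/bolt; interior L_c = 89 − 33 = 56, R_n = 362.88 kN/bolt. φR_n = 0.75 × (2×281.88 + 2×362.88) = 967.1 kN.
Block shear: shear path 2×[60+1×89] = 2×149 mm, A_gv = 3576, A_nv = 2×(149 − 1.5×35)×12 = 2316 mm²; tension across gage: (104 − 1×35)×12 = 828 mm². R_n = min(0.6×450×2316, 0.6×300×3576) + 1.0×450×828 = min(625.32, 643.68) + 372.6 = 997.92 kN. φR_n = 0.75 × 997.92 = 748.4 kN.
Governing: min(788.9, 967.1, 748.4) = 748.4 kN → block shear.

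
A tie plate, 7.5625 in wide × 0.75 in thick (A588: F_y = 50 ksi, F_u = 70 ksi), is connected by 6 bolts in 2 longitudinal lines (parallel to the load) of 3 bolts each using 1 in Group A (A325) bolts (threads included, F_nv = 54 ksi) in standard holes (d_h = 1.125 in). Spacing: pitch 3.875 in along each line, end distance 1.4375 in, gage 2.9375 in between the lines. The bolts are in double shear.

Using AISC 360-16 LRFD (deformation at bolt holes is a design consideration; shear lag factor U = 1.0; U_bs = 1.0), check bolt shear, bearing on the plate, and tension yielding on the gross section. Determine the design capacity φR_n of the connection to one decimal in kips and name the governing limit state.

Bolt shear: A_b = π(1)²/4 = 0.7854 in². φR_n = 0.75 × 54 × 0.7854 × 6 × 2 = 381.7 kips.
Bearing (0.75 in plate, F_u = 70 ksi): end bolts L_c = 1.4375 − 1.125/2 = 0.875, R_n = min(1.2×0.875×0.75×70, 2.4×1×0.75×70) = 55.125 kips/bolt; interior L_c = 3.875 − 1.125 = 2.75, R_n = 126 kips/bolt. φR_n = 0.75 × (2×55.125 + 4×126) = 460.7 kips.
Tension yield (gross): A_g = 7.5625×0.75 = 5.6719 in². φR_n = 0.90 × 50 × 5.6719 = 255.2 kips.
Governing: min(381.7, 460.7, 255.2) = 255.2 kips → gross-section yield.

255.2 kips (gross-section yield governs)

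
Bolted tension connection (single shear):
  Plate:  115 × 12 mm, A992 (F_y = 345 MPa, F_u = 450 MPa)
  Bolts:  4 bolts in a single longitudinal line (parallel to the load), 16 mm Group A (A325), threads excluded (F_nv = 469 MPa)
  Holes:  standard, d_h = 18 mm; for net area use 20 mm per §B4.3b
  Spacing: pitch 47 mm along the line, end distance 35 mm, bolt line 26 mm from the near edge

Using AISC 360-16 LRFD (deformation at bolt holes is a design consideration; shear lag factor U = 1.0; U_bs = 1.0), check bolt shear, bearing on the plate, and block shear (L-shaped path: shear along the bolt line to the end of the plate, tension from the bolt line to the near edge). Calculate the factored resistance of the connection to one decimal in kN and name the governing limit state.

282.9 kN (bolt shear governs)

Bolt shear: A_b = π(16)²/4 = 201.06 mm². φR_n = 0.75 × 469 × 201.06 × 4 × 1 = 282.9 kN.
Bearing (12 mm plate, F_u = 450 MPa): end bolts L_c = 35 − 18/2 = 26, R_n = min(1.2×26×12×450, 2.4×16×12×450) = 168.48 kN/bolt; interior L_c = 47 − 18 = 29, R_n = 187.92 kN/bolt. φR_n = 0.75 × (1×168.48 + 3×187.92) = 549.2 kN.
Block shear: shear path 1×[35+3×47] = 1×176 mm, A_gv = 2112, A_nv = 1×(176 − 3.5×20)×12 = 1272 mm²; tension to near edge: (26 − 0.5×20)×12 = 192 mm². R_n = min(0.6×450×1272, 0.6×345×2112) + 1.0×450×192 = min(343.44, 437.18) + 86.4 = 429.84 kN. φR_n = 0.75 × 429.84 = 322.4 kN.
Governing: min(282.9, 549.2, 322.4) = 282.9 kN → bolt shear.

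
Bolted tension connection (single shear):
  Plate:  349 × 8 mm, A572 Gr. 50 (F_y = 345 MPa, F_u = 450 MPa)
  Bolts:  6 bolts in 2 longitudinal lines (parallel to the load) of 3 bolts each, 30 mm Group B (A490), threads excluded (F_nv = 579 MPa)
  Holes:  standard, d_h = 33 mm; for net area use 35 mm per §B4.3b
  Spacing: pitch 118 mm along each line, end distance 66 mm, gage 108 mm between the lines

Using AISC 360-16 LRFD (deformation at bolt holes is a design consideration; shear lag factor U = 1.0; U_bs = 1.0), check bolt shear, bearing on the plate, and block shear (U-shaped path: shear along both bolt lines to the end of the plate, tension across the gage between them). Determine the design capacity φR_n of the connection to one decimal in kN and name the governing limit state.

Bolt shear: A_b = π(30)²/4 = 706.86 mm². φR_n = 0.75 × 579 × 706.86 × 6 × 1 = 1841.7 kN.
Bearing (8 mm plate, F_u = 450 MPa): end bolts L_c = 66 − 33/2 = 49.5, R_n = min(1.2×49.5×8×450, 2.4×30×8×450) = 213.84 kN/bolt; interior L_c = 118 − 33 = 85, R_n = 259.2 kN/bolt. φR_n = 0.75 × (2×213.84 + 4×259.2) = 1098.4 kN.
Block shear: shear path 2×[66+2×118] = 2×302 mm, A_gv = 4832, A_nv = 2×(302 − 2.5×35)×8 = 3432 mm²; tension across gage: (108 − 1×35)×8 = 584 mm². R_n = min(0.6×450×3432, 0.6×345×4832) + 1.0×450×584 = min(926.64, 1000.2) + 262.8 = 1189.4 kN. φR_n = 0.75 × 1189.4 = 892.1 kN.
Governing: min(1841.7, 1098.4, 892.1) = 892.1 kN → block shear.

892.1 kN (block shear governs)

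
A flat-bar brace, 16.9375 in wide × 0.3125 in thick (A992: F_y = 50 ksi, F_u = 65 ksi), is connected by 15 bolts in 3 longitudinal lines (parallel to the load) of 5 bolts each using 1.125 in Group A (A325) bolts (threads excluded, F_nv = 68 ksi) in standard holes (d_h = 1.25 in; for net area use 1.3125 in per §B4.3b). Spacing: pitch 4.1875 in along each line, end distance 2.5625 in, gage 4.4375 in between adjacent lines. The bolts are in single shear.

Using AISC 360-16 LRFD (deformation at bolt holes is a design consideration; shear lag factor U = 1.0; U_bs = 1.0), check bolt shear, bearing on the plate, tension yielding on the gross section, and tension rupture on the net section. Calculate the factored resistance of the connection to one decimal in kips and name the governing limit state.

198.0 kips (net-section rupture governs)

Bolt shear: A_b = π(1.125)²/4 = 0.99402 in². φR_n = 0.75 × 68 × 0.99402 × 15 × 1 = 760.4 kips.
Bearing (0.3125 in plate, F_u = 65 ksi): end bolts L_c = 2.5625 − 1.25/2 = 1.9375, R_n = min(1.2×1.9375×0.3125×65, 2.4×1.125×0.3125×65) = 47.227 kips/bolt; interior L_c = 4.1875 − 1.25 = 2.9375, R_n = 54.844 kips/bolt. φR_n = 0.75 × (3×47.227 + 12×54.844) = 599.9 kips.
Tension yield (gross): A_g = 16.9375×0.3125 = 5.293 in². φR_n = 0.90 × 50 × 5.293 = 238.2 kips.
Tension rupture (net): A_n = (16.9375 − 3×1.3125)×0.3125 = 4.0625 in² (U = 1.0, A_e = A_n). φR_n = 0.75 × 65 × 4.0625 = 198.0 kips.
Governing: min(760.4, 599.9, 238.2, 198.0) = 198.0 kips → net-section rupture.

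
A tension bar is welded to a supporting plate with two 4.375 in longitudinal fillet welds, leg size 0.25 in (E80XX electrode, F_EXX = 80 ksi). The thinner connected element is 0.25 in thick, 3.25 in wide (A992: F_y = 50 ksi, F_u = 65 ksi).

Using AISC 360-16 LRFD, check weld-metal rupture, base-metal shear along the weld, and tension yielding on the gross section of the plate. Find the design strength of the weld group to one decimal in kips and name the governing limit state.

36.6 kips (gross-section yield governs)

Weld metal: throat = 0.707×0.25 = 0.17675 in, L = 2×4.375 = 8.75 in. φR_n = 0.75 × 0.6 × 80 × 0.17675 × 8.75 = 55.7 kips.
Base metal shear (0.25 in plate): yield φR_n = 1.0×0.6×50×0.25×8.75 = 65.6 kips; rupture φR_n = 0.75×0.6×65×0.25×8.75 = 64.0 kips; take 64.0 kips (rupture).
Tension yield (gross): A_g = 3.25×0.25 = 0.8125 in². φR_n = 0.90 × 50 × 0.8125 = 36.6 kips.
Governing: min(55.7, 64.0, 36.6) = 36.6 kips → gross-section yield.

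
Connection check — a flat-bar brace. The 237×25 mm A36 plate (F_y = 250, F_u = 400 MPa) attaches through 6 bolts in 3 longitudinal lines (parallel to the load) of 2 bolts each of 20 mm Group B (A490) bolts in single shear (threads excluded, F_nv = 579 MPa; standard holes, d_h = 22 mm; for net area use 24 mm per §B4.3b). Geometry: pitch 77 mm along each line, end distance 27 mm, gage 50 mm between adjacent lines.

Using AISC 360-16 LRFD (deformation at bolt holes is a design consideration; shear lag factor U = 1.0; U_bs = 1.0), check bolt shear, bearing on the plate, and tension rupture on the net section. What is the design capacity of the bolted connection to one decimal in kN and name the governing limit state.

818.5 kN (bolt shear governs)

Bolt shear: A_b = π(20)²/4 = 314.16 mm². φR_n = 0.75 × 579 × 314.16 × 6 × 1 = 818.5 kN.
Bearing (25 mm plate, F_u = 400 MPa): end bolts L_c = 27 − 22/2 = 16, R_n = min(1.2×16×25×400, 2.4×20×25×400) = 192 kN/bolt; interior L_c = 77 − 22 = 55, R_n = 480 kN/bolt. φR_n = 0.75 × (3×192 + 3×480) = 1512.0 kN.
Tension rupture (net): A_n = (237 − 3×24)×25 = 4125 mm² (U = 1.0, A_e = A_n). φR_n = 0.75 × 400 × 4125 = 1237.5 kN.
Governing: min(818.5, 1512.0, 1237.5) = 818.5 kN → bolt shear.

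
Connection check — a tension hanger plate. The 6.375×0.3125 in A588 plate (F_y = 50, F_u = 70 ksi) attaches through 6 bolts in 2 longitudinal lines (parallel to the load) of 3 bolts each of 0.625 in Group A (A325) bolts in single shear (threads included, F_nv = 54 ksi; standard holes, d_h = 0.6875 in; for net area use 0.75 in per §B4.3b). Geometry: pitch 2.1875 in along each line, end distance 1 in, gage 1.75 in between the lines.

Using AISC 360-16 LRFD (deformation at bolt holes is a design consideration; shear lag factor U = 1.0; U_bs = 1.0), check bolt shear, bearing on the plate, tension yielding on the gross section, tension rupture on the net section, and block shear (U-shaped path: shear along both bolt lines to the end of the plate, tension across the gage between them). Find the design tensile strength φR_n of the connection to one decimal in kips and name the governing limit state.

Bolt shear: A_b = π(0.625)²/4 = 0.3068 in². φR_n = 0.75 × 54 × 0.3068 × 6 × 1 = 74.6 kips.
Bearing (0.3125 in plate, F_u = 70 ksi): end bolts L_c = 1 − 0.6875/2 = 0.65625, R_n = min(1.2×0.65625×0.3125×70, 2.4×0.625×0.3125×70) = 17.227 kips/bolt; interior L_c = 2.1875 − 0.6875 = 1.5, R_n = 32.813 kips/bolt. φR_n = 0.75 × (2×17.227 + 4×32.813) = 124.3 kips.
Tension yield (gross): A_g = 6.375×0.3125 = 1.9922 in². φR_n = 0.90 × 50 × 1.9922 = 89.6 kips.
Tension rupture (net): A_n = (6.375 − 2×0.75)×0.3125 = 1.5234 in² (U = 1.0, A_e = A_n). φR_n = 0.75 × 70 × 1.5234 = 80.0 kips.
Block shear: shear path 2×[1+2×2.1875] = 2×5.375 in, A_gv = 3.3594, A_nv = 2×(5.375 − 2.5×0.75)×0.3125 = 2.1875 in²; tension across gage: (1.75 − 1×0.75)×0.3125 = 0.3125 in². R_n = min(0.6×70×2.1875, 0.6×50×3.3594) + 1.0×70×0.3125 = min(91.875, 100.78) + 21.875 = 113.75 kips. φR_n = 0.75 × 113.75 = 85.3 kips.
Governing: min(74.6, 124.3, 89.6, 80.0, 85.3) = 74.6 kips → bolt shear.

74.6 kips (bolt shear governs)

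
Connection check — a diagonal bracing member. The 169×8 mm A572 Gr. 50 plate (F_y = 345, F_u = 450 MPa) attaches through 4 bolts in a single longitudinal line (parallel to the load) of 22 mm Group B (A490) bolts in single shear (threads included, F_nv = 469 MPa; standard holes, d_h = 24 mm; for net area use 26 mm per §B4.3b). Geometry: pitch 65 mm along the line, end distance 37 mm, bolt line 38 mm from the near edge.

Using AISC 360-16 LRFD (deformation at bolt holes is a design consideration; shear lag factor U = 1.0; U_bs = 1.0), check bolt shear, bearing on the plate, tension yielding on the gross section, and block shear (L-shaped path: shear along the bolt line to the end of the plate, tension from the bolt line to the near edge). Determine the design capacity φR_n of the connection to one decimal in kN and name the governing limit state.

Bolt shear: A_b = π(22)²/4 = 380.13 mm². φR_n = 0.75 × 469 × 380.13 × 4 × 1 = 534.8 kN.
Bearing (8 mm plate, F_u = 450 MPa): end bolts L_c = 37 − 24/2 = 25, R_n = min(1.2×25×8×450, 2.4×22×8×450) = 108 kN/bolt; interior L_c = 65 − 24 = 41, R_n = 177.12 kN/bolt. φR_n = 0.75 × (1×108 + 3×177.12) = 479.5 kN.
Tension yield (gross): A_g = 169×8 = 1352 mm². φR_n = 0.90 × 345 × 1352 = 419.8 kN.
Block shear: shear path 1×[37+3×65] = 1×232 mm, A_gv = 1856, A_nv = 1×(232 − 3.5×26)×8 = 1128 mm²; tension to near edge: (38 − 0.5×26)×8 = 200 mm². R_n = min(0.6×450×1128, 0.6×345×1856) + 1.0×450×200 = min(304.56, 384.19) + 90 = 394.56 kN. φR_n = 0.75 × 394.56 = 295.9 kN.
Governing: min(534.8, 479.5, 419.8, 295.9) = 295.9 kN → block shear.

295.9 kN (block shear governs)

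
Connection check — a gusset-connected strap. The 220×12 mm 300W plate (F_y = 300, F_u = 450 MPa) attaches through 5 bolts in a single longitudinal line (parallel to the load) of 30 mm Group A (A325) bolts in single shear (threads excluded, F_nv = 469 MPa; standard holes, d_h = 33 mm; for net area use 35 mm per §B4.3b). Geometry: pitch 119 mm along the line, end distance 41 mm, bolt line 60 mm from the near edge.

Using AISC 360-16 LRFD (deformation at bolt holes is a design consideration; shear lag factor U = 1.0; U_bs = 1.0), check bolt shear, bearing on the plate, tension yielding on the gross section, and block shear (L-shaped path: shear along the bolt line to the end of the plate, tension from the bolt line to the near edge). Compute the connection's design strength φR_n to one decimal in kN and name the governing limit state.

Bolt shear: A_b = π(30)²/4 = 706.86 mm². φR_n = 0.75 × 469 × 706.86 × 5 × 1 = 1243.2 kN.
Bearing (12 mm plate, F_u = 450 MPa): end bolts L_c = 41 − 33/2 = 24.5, R_n = min(1.2×24.5×12×450, 2.4×30×12×450) = 158.76 kN/bolt; interior L_c = 119 − 33 = 86, R_n = 388.8 kN/bolt. φR_n = 0.75 × (1×158.76 + 4×388.8) = 1285.5 kN.
Tension yield (gross): A_g = 220×12 = 2640 mm². φR_n = 0.90 × 300 × 2640 = 712.8 kN.
Block shear: shear path 1×[41+4×119] = 1×517 mm, A_gv = 6204, A_nv = 1×(517 − 4.5×35)×12 = 4314 mm²; tension to near edge: (60 − 0.5×35)×12 = 510 mm². R_n = min(0.6×450×4314, 0.6×300×6204) + 1.0×450×510 = min(1164.8, 1116.7) + 229.5 = 1346.2 kN. φR_n = 0.75 × 1346.2 = 1009.7 kN.
Governing: min(1243.2, 1285.5, 712.8, 1009.7) = 712.8 kN → gross-section yield.

712.8 kN (gross-section yield governs)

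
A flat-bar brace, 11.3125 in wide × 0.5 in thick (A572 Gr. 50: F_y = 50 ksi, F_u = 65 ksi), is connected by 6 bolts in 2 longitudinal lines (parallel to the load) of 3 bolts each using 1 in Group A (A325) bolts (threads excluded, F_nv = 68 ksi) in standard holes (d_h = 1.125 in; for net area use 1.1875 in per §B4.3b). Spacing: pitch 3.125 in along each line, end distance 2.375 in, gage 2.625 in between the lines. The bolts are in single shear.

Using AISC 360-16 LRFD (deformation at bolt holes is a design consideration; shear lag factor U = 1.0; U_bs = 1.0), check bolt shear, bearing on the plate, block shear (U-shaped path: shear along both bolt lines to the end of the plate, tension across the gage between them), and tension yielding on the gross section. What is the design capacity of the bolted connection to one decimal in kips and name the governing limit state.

200.5 kips (block shear governs)

Bolt shear: A_b = π(1)²/4 = 0.7854 in². φR_n = 0.75 × 68 × 0.7854 × 6 × 1 = 240.3 kips.
Bearing (0.5 in plate, F_u = 65 ksi): end bolts L_c = 2.375 − 1.125/2 = 1.8125, R_n = min(1.2×1.8125×0.5×65, 2.4×1×0.5×65) = 70.688 kips/bolt; interior L_c = 3.125 − 1.125 = 2, R_n = 78 kips/bolt. φR_n = 0.75 × (2×70.688 + 4×78) = 340.0 kips.
Block shear: shear path 2×[2.375+2×3.125] = 2×8.625 in, A_gv = 8.625, A_nv = 2×(8.625 − 2.5×1.1875)×0.5 = 5.6563 in²; tension across gage: (2.625 − 1×1.1875)×0.5 = 0.71875 in². R_n = min(0.6×65×5.6563, 0.6×50×8.625) + 1.0×65×0.71875 = min(220.6, 258.75) + 46.719 = 267.32 kips. φR_n = 0.75 × 267.32 = 200.5 kips.
Tension yield (gross): A_g = 11.3125×0.5 = 5.6563 in². φR_n = 0.90 × 50 × 5.6563 = 254.5 kips.
Governing: min(240.3, 340.0, 200.5, 254.5) = 200.5 kips → block shear.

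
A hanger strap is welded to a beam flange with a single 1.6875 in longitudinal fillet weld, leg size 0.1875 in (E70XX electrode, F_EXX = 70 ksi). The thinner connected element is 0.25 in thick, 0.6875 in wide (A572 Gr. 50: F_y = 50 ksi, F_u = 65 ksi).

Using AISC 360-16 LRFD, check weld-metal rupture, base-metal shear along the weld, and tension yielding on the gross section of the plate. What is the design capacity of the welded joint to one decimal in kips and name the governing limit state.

Weld metal: throat = 0.707×0.1875 = 0.13256 in, L = 1.6875 in. φR_n = 0.75 × 0.6 × 70 × 0.13256 × 1.6875 = 7.0 kips.
Base metal shear (0.25 in plate): yield φR_n = 1.0×0.6×50×0.25×1.6875 = 12.7 kips; rupture φR_n = 0.75×0.6×65×0.25×1.6875 = 12.3 kips; take 12.3 kips (rupture).
Tension yield (gross): A_g = 0.6875×0.25 = 0.17188 in². φR_n = 0.90 × 50 × 0.17188 = 7.7 kips.
Governing: min(7.0, 12.3, 7.7) = 7.0 kips → weld metal.

7.0 kips (weld metal governs)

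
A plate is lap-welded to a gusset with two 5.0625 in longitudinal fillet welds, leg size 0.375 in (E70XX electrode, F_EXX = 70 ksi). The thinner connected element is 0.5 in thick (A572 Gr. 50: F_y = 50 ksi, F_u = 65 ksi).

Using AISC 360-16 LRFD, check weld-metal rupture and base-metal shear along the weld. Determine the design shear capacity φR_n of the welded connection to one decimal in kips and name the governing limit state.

84.6 kips (weld metal governs)

Weld metal: throat = 0.707×0.375 = 0.26513 in, L = 2×5.0625 = 10.125 in. φR_n = 0.75 × 0.6 × 70 × 0.26513 × 10.125 = 84.6 kips.
Base metal shear (0.5 in plate): yield φR_n = 1.0×0.6×50×0.5×10.125 = 151.9 kips; rupture φR_n = 0.75×0.6×65×0.5×10.125 = 148.1 kips; take 148.1 kips (rupture).
Governing: min(84.6, 148.1) = 84.6 kips → weld metal.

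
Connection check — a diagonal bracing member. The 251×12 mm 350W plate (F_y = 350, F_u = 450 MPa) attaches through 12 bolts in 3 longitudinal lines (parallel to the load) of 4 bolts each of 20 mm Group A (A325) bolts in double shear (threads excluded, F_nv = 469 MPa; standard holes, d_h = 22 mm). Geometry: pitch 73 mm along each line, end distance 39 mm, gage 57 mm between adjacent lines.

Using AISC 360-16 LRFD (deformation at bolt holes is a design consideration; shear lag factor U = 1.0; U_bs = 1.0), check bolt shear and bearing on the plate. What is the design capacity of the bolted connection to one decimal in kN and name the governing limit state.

2157.8 kN (bearing governs)

Bolt shear: A_b = π(20)²/4 = 314.16 mm². φR_n = 0.75 × 469 × 314.16 × 12 × 2 = 2652.1 kN.
Bearing (12 mm plate, F_u = 450 MPa): end bolts L_c = 39 − 22/2 = 28, R_n = min(1.2×28×12×450, 2.4×20×12×450) = 181.44 kN/bolt; interior L_c = 73 − 22 = 51, R_n = 259.2 kN/bolt. φR_n = 0.75 × (3×181.44 + 9×259.2) = 2157.8 kN.
Governing: min(2652.1, 2157.8) = 2157.8 kN → bearing.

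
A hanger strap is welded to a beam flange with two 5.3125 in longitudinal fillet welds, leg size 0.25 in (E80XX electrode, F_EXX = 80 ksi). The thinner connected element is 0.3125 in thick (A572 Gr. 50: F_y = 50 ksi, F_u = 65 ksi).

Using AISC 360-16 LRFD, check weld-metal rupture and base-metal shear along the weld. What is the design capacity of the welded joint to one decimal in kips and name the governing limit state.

Weld metal: throat = 0.707×0.25 = 0.17675 in, L = 2×5.3125 = 10.625 in. φR_n = 0.75 × 0.6 × 80 × 0.17675 × 10.625 = 67.6 kips.
Base metal shear (0.3125 in plate): yield φR_n = 1.0×0.6×50×0.3125×10.625 = 99.6 kips; rupture φR_n = 0.75×0.6×65×0.3125×10.625 = 97.1 kips; take 97.1 kips (rupture).
Governing: min(67.6, 97.1) = 67.6 kips → weld metal.

67.6 kips (weld metal governs)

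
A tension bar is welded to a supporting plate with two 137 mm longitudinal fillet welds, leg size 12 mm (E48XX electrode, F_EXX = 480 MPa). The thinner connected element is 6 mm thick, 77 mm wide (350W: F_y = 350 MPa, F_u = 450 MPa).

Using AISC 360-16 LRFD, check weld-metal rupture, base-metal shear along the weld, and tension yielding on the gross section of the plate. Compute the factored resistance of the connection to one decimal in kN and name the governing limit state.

145.5 kN (gross-section yield governs)

Weld metal: throat = 0.707×12 = 8.484 mm, L = 2×137 = 274 mm. φR_n = 0.75 × 0.6 × 480 × 8.484 × 274 = 502.1 kN.
Base metal shear (6 mm plate): yield φR_n = 1.0×0.6×350×6×274 = 345.2 kN; rupture φR_n = 0.75×0.6×450×6×274 = 332.9 kN; take 332.9 kN (rupture).
Tension yield (gross): A_g = 77×6 = 462 mm². φR_n = 0.90 × 350 × 462 = 145.5 kN.
Governing: min(502.1, 332.9, 145.5) = 145.5 kN → gross-section yield.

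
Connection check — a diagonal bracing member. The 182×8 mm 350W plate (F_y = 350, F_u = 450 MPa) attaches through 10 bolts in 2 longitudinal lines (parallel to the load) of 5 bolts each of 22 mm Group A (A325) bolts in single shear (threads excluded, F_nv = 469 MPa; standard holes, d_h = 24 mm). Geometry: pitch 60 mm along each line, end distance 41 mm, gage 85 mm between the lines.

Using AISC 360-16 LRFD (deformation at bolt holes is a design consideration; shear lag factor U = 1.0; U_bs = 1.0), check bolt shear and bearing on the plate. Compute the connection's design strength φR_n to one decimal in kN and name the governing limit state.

1121.0 kN (bearing governs)

Bolt shear: A_b = π(22)²/4 = 380.13 mm². φR_n = 0.75 × 469 × 380.13 × 10 × 1 = 1337.1 kN.
Bearing (8 mm plate, F_u = 450 MPa): end bolts L_c = 41 − 24/2 = 29, R_n = min(1.2×29×8×450, 2.4×22×8×450) = 125.28 kN/bolt; interior L_c = 60 − 24 = 36, R_n = 155.52 kN/bolt. φR_n = 0.75 × (2×125.28 + 8×155.52) = 1121.0 kN.
Governing: min(1337.1, 1121.0) = 1121.0 kN → bearing.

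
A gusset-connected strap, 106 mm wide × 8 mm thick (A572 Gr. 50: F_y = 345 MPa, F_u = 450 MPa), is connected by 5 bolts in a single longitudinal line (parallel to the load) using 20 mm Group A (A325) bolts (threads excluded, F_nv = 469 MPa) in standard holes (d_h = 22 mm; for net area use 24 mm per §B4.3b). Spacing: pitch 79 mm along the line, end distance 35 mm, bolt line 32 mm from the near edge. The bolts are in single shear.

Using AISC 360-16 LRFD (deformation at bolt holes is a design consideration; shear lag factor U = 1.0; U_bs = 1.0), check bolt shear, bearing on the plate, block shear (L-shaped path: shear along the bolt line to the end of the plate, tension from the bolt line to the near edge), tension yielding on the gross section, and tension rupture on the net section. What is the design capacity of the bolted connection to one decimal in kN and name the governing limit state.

Bolt shear: A_b = π(20)²/4 = 314.16 mm². φR_n = 0.75 × 469 × 314.16 × 5 × 1 = 552.5 kN.
Bearing (8 mm plate, F_u = 450 MPa): end bolts L_c = 35 − 22/2 = 24, R_n = min(1.2×24×8×450, 2.4×20×8×450) = 103.68 kN/bolt; interior L_c = 79 − 22 = 57, R_n = 172.8 kN/bolt. φR_n = 0.75 × (1×103.68 + 4×172.8) = 596.2 kN.
Block shear: shear path 1×[35+4×79] = 1×351 mm, A_gv = 2808, A_nv = 1×(351 − 4.5×24)×8 = 1944 mm²; tension to near edge: (32 − 0.5×24)×8 = 160 mm². R_n = min(0.6×450×1944, 0.6×345×2808) + 1.0×450×160 = min(524.88, 581.26) + 72 = 596.88 kN. φR_n = 0.75 × 596.88 = 447.7 kN.
Tension yield (gross): A_g = 106×8 = 848 mm². φR_n = 0.90 × 345 × 848 = 263.3 kN.
Tension rupture (net): A_n = (106 − 1×24)×8 = 656 mm² (U = 1.0, A_e = A_n). φR_n = 0.75 × 450 × 656 = 221.4 kN.
Governing: min(552.5, 596.2, 447.7, 263.3, 221.4) = 221.4 kN → net-section rupture.

221.4 kN (net-section rupture governs)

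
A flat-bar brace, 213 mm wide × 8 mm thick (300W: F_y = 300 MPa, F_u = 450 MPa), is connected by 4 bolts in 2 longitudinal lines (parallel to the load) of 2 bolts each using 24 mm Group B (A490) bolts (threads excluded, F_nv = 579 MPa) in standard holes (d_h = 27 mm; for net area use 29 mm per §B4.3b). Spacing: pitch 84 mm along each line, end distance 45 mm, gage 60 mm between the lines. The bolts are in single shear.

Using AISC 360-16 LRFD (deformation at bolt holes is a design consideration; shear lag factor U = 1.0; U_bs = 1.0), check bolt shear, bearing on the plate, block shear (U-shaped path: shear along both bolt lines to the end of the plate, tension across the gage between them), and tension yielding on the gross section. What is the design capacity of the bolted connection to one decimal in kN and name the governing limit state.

Bolt shear: A_b = π(24)²/4 = 452.39 mm². φR_n = 0.75 × 579 × 452.39 × 4 × 1 = 785.8 kN.
Bearing (8 mm plate, F_u = 450 MPa): end bolts L_c = 45 − 27/2 = 31.5, R_n = min(1.2×31.5×8×450, 2.4×24×8×450) = 136.08 kN/bolt; interior L_c = 84 − 27 = 57, R_n = 207.36 kN/bolt. φR_n = 0.75 × (2×136.08 + 2×207.36) = 515.2 kN.
Block shear: shear path 2×[45+1×84] = 2×129 mm, A_gv = 2064, A_nv = 2×(129 − 1.5×29)×8 = 1368 mm²; tension across gage: (60 − 1×29)×8 = 248 mm². R_n = min(0.6×450×1368, 0.6×300×2064) + 1.0×450×248 = min(369.36, 371.52) + 111.6 = 480.96 kN. φR_n = 0.75 × 480.96 = 360.7 kN.
Tension yield (gross): A_g = 213×8 = 1704 mm². φR_n = 0.90 × 300 × 1704 = 460.1 kN.
Governing: min(785.8, 515.2, 360.7, 460.1) = 360.7 kN → block shear.

360.7 kN (block shear governs)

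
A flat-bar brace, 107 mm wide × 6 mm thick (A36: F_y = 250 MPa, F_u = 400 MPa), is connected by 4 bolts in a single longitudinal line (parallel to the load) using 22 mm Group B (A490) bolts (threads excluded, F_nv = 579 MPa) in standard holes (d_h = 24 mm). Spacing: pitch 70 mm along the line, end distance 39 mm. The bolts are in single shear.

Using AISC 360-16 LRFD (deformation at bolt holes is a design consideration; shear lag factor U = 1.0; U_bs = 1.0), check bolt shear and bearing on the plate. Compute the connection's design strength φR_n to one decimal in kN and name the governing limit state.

343.4 kN (bearing governs)

Bolt shear: A_b = π(22)²/4 = 380.13 mm². φR_n = 0.75 × 579 × 380.13 × 4 × 1 = 660.3 kN.
Bearing (6 mm plate, F_u = 400 MPa): end bolts L_c = 39 − 24/2 = 27, R_n = min(1.2×27×6×400, 2.4×22×6×400) = 77.76 kN/bolt; interior L_c = 70 − 24 = 46, R_n = 126.72 kN/bolt. φR_n = 0.75 × (1×77.76 + 3×126.72) = 343.4 kN.
Governing: min(660.3, 343.4) = 343.4 kN → bearing.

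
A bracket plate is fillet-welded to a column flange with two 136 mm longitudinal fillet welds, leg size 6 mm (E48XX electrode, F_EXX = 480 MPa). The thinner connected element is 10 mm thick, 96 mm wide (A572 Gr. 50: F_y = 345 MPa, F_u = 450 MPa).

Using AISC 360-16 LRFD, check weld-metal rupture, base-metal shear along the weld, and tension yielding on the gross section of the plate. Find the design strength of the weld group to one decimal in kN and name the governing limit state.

Weld metal: throat = 0.707×6 = 4.242 mm, L = 2×136 = 272 mm. φR_n = 0.75 × 0.6 × 480 × 4.242 × 272 = 249.2 kN.
Base metal shear (10 mm plate): yield φR_n = 1.0×0.6×345×10×272 = 563.0 kN; rupture φR_n = 0.75×0.6×450×10×272 = 550.8 kN; take 550.8 kN (rupture).
Tension yield (gross): A_g = 96×10 = 960 mm². φR_n = 0.90 × 345 × 960 = 298.1 kN.
Governing: min(249.2, 550.8, 298.1) = 249.2 kN → weld metal.

249.2 kN (weld metal governs)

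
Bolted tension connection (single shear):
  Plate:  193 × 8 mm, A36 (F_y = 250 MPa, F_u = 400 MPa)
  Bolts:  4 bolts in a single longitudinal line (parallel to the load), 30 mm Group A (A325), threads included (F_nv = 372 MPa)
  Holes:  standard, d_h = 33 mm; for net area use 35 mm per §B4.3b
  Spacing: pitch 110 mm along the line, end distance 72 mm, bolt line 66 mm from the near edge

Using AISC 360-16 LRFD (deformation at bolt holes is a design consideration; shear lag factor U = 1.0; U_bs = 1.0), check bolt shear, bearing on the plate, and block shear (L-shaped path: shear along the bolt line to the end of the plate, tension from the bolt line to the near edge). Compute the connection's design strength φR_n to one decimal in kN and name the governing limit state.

478.2 kN (block shear governs)

Bolt shear: A_b = π(30)²/4 = 706.86 mm². φR_n = 0.75 × 372 × 706.86 × 4 × 1 = 788.9 kN.
Bearing (8 mm plate, F_u = 400 MPa): end bolts L_c = 72 − 33/2 = 55.5, R_n = min(1.2×55.5×8×400, 2.4×30×8×400) = 213.12 kN/bolt; interior L_c = 110 − 33 = 77, R_n = 230.4 kN/bolt. φR_n = 0.75 × (1×213.12 + 3×230.4) = 678.2 kN.
Block shear: shear path 1×[72+3×110] = 1×402 mm, A_gv = 3216, A_nv = 1×(402 − 3.5×35)×8 = 2236 mm²; tension to near edge: (66 − 0.5×35)×8 = 388 mm². R_n = min(0.6×400×2236, 0.6×250×3216) + 1.0×400×388 = min(536.64, 482.4) + 155.2 = 637.6 kN. φR_n = 0.75 × 637.6 = 478.2 kN.
Governing: min(788.9, 678.2, 478.2) = 478.2 kN → block shear.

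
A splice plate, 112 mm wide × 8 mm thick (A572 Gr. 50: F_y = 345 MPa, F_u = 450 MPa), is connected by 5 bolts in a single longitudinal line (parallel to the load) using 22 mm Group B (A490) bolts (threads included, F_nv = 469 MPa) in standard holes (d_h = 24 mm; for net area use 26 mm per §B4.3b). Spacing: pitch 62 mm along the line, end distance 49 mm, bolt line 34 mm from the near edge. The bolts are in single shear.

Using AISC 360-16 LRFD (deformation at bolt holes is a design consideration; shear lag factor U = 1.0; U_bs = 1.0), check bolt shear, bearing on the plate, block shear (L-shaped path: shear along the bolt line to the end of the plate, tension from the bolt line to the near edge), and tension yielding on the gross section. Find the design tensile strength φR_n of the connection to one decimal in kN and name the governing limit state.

Bolt shear: A_b = π(22)²/4 = 380.13 mm². φR_n = 0.75 × 469 × 380.13 × 5 × 1 = 668.6 kN.
Bearing (8 mm plate, F_u = 450 MPa): end bolts L_c = 49 − 24/2 = 37, R_n = min(1.2×37×8×450, 2.4×22×8×450) = 159.84 kN/bolt; interior L_c = 62 − 24 = 38, R_n = 164.16 kN/bolt. φR_n = 0.75 × (1×159.84 + 4×164.16) = 612.4 kN.
Block shear: shear path 1×[49+4×62] = 1×297 mm, A_gv = 2376, A_nv = 1×(297 − 4.5×26)×8 = 1440 mm²; tension to near edge: (34 − 0.5×26)×8 = 168 mm². R_n = min(0.6×450×1440, 0.6×345×2376) + 1.0×450×168 = min(388.8, 491.83) + 75.6 = 464.4 kN. φR_n = 0.75 × 464.4 = 348.3 kN.
Tension yield (gross): A_g = 112×8 = 896 mm². φR_n = 0.90 × 345 × 896 = 278.2 kN.
Governing: min(668.6, 612.4, 348.3, 278.2) = 278.2 kN → gross-section yield.

278.2 kN (gross-section yield governs)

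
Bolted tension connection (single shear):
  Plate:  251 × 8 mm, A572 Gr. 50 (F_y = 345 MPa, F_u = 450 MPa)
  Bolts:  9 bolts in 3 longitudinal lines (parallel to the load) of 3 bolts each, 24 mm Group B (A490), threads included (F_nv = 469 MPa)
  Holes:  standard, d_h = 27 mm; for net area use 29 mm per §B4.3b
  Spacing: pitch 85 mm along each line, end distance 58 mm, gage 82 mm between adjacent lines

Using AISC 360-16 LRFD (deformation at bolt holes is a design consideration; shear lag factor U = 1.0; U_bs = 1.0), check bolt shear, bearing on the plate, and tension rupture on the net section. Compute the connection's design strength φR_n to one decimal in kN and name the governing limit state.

442.8 kN (net-section rupture governs)

Bolt shear: A_b = π(24)²/4 = 452.39 mm². φR_n = 0.75 × 469 × 452.39 × 9 × 1 = 1432.2 kN.
Bearing (8 mm plate, F_u = 450 MPa): end bolts L_c = 58 − 27/2 = 44.5, R_n = min(1.2×44.5×8×450, 2.4×24×8×450) = 192.24 kN/bolt; interior L_c = 85 − 27 = 58, R_n = 207.36 kN/bolt. φR_n = 0.75 × (3×192.24 + 6×207.36) = 1365.7 kN.
Tension rupture (net): A_n = (251 − 3×29)×8 = 1312 mm² (U = 1.0, A_e = A_n). φR_n = 0.75 × 450 × 1312 = 442.8 kN.
Governing: min(1432.2, 1365.7, 442.8) = 442.8 kN → net-section rupture.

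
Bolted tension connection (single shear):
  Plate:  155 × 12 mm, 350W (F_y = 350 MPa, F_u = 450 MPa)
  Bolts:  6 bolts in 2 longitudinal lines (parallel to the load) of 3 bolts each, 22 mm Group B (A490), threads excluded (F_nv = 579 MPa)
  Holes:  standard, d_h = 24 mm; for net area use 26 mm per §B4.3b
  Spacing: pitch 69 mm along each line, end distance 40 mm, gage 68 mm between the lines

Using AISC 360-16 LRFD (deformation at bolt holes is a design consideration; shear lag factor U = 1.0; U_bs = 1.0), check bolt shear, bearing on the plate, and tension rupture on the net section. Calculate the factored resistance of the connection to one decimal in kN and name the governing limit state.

417.2 kN (net-section rupture governs)

Bolt shear: A_b = π(22)²/4 = 380.13 mm². φR_n = 0.75 × 579 × 380.13 × 6 × 1 = 990.4 kN.
Bearing (12 mm plate, F_u = 450 MPa): end bolts L_c = 40 − 24/2 = 28, R_n = min(1.2×28×12×450, 2.4×22×12×450) = 181.44 kN/bolt; interior L_c = 69 − 24 = 45, R_n = 285.12 kN/bolt. φR_n = 0.75 × (2×181.44 + 4×285.12) = 1127.5 kN.
Tension rupture (net): A_n = (155 − 2×26)×12 = 1236 mm² (U = 1.0, A_e = A_n). φR_n = 0.75 × 450 × 1236 = 417.2 kN.
Governing: min(990.4, 1127.5, 417.2) = 417.2 kN → net-section rupture.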